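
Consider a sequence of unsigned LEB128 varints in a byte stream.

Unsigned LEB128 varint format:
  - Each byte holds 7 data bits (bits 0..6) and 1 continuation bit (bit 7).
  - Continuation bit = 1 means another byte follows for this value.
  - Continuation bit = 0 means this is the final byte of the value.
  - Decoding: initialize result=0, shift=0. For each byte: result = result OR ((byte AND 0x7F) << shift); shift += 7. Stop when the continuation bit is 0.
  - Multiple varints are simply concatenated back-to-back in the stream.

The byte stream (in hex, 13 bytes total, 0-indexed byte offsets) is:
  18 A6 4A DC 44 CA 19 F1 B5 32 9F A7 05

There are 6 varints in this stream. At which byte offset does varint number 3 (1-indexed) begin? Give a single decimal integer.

  byte[0]=0x18 cont=0 payload=0x18=24: acc |= 24<<0 -> acc=24 shift=7 [end]
Varint 1: bytes[0:1] = 18 -> value 24 (1 byte(s))
  byte[1]=0xA6 cont=1 payload=0x26=38: acc |= 38<<0 -> acc=38 shift=7
  byte[2]=0x4A cont=0 payload=0x4A=74: acc |= 74<<7 -> acc=9510 shift=14 [end]
Varint 2: bytes[1:3] = A6 4A -> value 9510 (2 byte(s))
  byte[3]=0xDC cont=1 payload=0x5C=92: acc |= 92<<0 -> acc=92 shift=7
  byte[4]=0x44 cont=0 payload=0x44=68: acc |= 68<<7 -> acc=8796 shift=14 [end]
Varint 3: bytes[3:5] = DC 44 -> value 8796 (2 byte(s))
  byte[5]=0xCA cont=1 payload=0x4A=74: acc |= 74<<0 -> acc=74 shift=7
  byte[6]=0x19 cont=0 payload=0x19=25: acc |= 25<<7 -> acc=3274 shift=14 [end]
Varint 4: bytes[5:7] = CA 19 -> value 3274 (2 byte(s))
  byte[7]=0xF1 cont=1 payload=0x71=113: acc |= 113<<0 -> acc=113 shift=7
  byte[8]=0xB5 cont=1 payload=0x35=53: acc |= 53<<7 -> acc=6897 shift=14
  byte[9]=0x32 cont=0 payload=0x32=50: acc |= 50<<14 -> acc=826097 shift=21 [end]
Varint 5: bytes[7:10] = F1 B5 32 -> value 826097 (3 byte(s))
  byte[10]=0x9F cont=1 payload=0x1F=31: acc |= 31<<0 -> acc=31 shift=7
  byte[11]=0xA7 cont=1 payload=0x27=39: acc |= 39<<7 -> acc=5023 shift=14
  byte[12]=0x05 cont=0 payload=0x05=5: acc |= 5<<14 -> acc=86943 shift=21 [end]
Varint 6: bytes[10:13] = 9F A7 05 -> value 86943 (3 byte(s))

Answer: 3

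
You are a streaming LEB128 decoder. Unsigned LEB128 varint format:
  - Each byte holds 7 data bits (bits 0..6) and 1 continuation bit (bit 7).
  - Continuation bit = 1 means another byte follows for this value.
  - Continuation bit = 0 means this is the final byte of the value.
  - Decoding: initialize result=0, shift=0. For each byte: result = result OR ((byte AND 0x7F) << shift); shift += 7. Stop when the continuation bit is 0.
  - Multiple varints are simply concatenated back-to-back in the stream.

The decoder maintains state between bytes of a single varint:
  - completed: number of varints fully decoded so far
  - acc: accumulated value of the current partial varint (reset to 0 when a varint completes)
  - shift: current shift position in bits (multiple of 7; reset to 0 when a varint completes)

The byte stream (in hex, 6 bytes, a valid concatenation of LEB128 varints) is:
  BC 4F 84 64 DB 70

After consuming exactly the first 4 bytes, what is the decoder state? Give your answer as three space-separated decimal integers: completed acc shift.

byte[0]=0xBC cont=1 payload=0x3C: acc |= 60<<0 -> completed=0 acc=60 shift=7
byte[1]=0x4F cont=0 payload=0x4F: varint #1 complete (value=10172); reset -> completed=1 acc=0 shift=0
byte[2]=0x84 cont=1 payload=0x04: acc |= 4<<0 -> completed=1 acc=4 shift=7
byte[3]=0x64 cont=0 payload=0x64: varint #2 complete (value=12804); reset -> completed=2 acc=0 shift=0

Answer: 2 0 0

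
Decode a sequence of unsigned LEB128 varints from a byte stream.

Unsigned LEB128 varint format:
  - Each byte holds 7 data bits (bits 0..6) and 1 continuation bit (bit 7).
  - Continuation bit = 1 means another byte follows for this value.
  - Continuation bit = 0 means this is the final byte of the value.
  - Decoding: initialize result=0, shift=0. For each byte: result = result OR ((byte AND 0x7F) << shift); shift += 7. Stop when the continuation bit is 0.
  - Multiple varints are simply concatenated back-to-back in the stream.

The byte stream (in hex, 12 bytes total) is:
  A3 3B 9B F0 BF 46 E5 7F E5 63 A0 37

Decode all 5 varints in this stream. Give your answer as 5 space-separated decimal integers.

  byte[0]=0xA3 cont=1 payload=0x23=35: acc |= 35<<0 -> acc=35 shift=7
  byte[1]=0x3B cont=0 payload=0x3B=59: acc |= 59<<7 -> acc=7587 shift=14 [end]
Varint 1: bytes[0:2] = A3 3B -> value 7587 (2 byte(s))
  byte[2]=0x9B cont=1 payload=0x1B=27: acc |= 27<<0 -> acc=27 shift=7
  byte[3]=0xF0 cont=1 payload=0x70=112: acc |= 112<<7 -> acc=14363 shift=14
  byte[4]=0xBF cont=1 payload=0x3F=63: acc |= 63<<14 -> acc=1046555 shift=21
  byte[5]=0x46 cont=0 payload=0x46=70: acc |= 70<<21 -> acc=147847195 shift=28 [end]
Varint 2: bytes[2:6] = 9B F0 BF 46 -> value 147847195 (4 byte(s))
  byte[6]=0xE5 cont=1 payload=0x65=101: acc |= 101<<0 -> acc=101 shift=7
  byte[7]=0x7F cont=0 payload=0x7F=127: acc |= 127<<7 -> acc=16357 shift=14 [end]
Varint 3: bytes[6:8] = E5 7F -> value 16357 (2 byte(s))
  byte[8]=0xE5 cont=1 payload=0x65=101: acc |= 101<<0 -> acc=101 shift=7
  byte[9]=0x63 cont=0 payload=0x63=99: acc |= 99<<7 -> acc=12773 shift=14 [end]
Varint 4: bytes[8:10] = E5 63 -> value 12773 (2 byte(s))
  byte[10]=0xA0 cont=1 payload=0x20=32: acc |= 32<<0 -> acc=32 shift=7
  byte[11]=0x37 cont=0 payload=0x37=55: acc |= 55<<7 -> acc=7072 shift=14 [end]
Varint 5: bytes[10:12] = A0 37 -> value 7072 (2 byte(s))

Answer: 7587 147847195 16357 12773 7072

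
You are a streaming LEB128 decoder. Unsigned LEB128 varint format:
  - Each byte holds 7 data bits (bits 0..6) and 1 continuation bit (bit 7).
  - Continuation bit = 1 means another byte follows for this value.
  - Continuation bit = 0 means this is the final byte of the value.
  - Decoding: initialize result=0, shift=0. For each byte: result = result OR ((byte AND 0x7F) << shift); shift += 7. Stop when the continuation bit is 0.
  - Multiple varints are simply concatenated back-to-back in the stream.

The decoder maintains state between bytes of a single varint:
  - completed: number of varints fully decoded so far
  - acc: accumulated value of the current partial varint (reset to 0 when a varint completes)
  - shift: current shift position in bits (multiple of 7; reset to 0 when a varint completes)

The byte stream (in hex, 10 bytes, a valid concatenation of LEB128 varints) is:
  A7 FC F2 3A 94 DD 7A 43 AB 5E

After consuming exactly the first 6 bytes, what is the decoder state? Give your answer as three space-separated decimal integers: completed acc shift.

Answer: 1 11924 14

Derivation:
byte[0]=0xA7 cont=1 payload=0x27: acc |= 39<<0 -> completed=0 acc=39 shift=7
byte[1]=0xFC cont=1 payload=0x7C: acc |= 124<<7 -> completed=0 acc=15911 shift=14
byte[2]=0xF2 cont=1 payload=0x72: acc |= 114<<14 -> completed=0 acc=1883687 shift=21
byte[3]=0x3A cont=0 payload=0x3A: varint #1 complete (value=123518503); reset -> completed=1 acc=0 shift=0
byte[4]=0x94 cont=1 payload=0x14: acc |= 20<<0 -> completed=1 acc=20 shift=7
byte[5]=0xDD cont=1 payload=0x5D: acc |= 93<<7 -> completed=1 acc=11924 shift=14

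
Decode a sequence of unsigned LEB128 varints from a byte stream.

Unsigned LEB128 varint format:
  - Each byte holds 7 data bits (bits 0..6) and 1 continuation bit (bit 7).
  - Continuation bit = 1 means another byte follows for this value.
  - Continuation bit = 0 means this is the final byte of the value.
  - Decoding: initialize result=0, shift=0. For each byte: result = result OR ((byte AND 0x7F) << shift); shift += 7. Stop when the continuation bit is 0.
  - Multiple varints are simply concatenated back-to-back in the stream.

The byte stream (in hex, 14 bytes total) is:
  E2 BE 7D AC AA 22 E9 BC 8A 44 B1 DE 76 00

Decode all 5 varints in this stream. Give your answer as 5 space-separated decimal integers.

  byte[0]=0xE2 cont=1 payload=0x62=98: acc |= 98<<0 -> acc=98 shift=7
  byte[1]=0xBE cont=1 payload=0x3E=62: acc |= 62<<7 -> acc=8034 shift=14
  byte[2]=0x7D cont=0 payload=0x7D=125: acc |= 125<<14 -> acc=2056034 shift=21 [end]
Varint 1: bytes[0:3] = E2 BE 7D -> value 2056034 (3 byte(s))
  byte[3]=0xAC cont=1 payload=0x2C=44: acc |= 44<<0 -> acc=44 shift=7
  byte[4]=0xAA cont=1 payload=0x2A=42: acc |= 42<<7 -> acc=5420 shift=14
  byte[5]=0x22 cont=0 payload=0x22=34: acc |= 34<<14 -> acc=562476 shift=21 [end]
Varint 2: bytes[3:6] = AC AA 22 -> value 562476 (3 byte(s))
  byte[6]=0xE9 cont=1 payload=0x69=105: acc |= 105<<0 -> acc=105 shift=7
  byte[7]=0xBC cont=1 payload=0x3C=60: acc |= 60<<7 -> acc=7785 shift=14
  byte[8]=0x8A cont=1 payload=0x0A=10: acc |= 10<<14 -> acc=171625 shift=21
  byte[9]=0x44 cont=0 payload=0x44=68: acc |= 68<<21 -> acc=142777961 shift=28 [end]
Varint 3: bytes[6:10] = E9 BC 8A 44 -> value 142777961 (4 byte(s))
  byte[10]=0xB1 cont=1 payload=0x31=49: acc |= 49<<0 -> acc=49 shift=7
  byte[11]=0xDE cont=1 payload=0x5E=94: acc |= 94<<7 -> acc=12081 shift=14
  byte[12]=0x76 cont=0 payload=0x76=118: acc |= 118<<14 -> acc=1945393 shift=21 [end]
Varint 4: bytes[10:13] = B1 DE 76 -> value 1945393 (3 byte(s))
  byte[13]=0x00 cont=0 payload=0x00=0: acc |= 0<<0 -> acc=0 shift=7 [end]
Varint 5: bytes[13:14] = 00 -> value 0 (1 byte(s))

Answer: 2056034 562476 142777961 1945393 0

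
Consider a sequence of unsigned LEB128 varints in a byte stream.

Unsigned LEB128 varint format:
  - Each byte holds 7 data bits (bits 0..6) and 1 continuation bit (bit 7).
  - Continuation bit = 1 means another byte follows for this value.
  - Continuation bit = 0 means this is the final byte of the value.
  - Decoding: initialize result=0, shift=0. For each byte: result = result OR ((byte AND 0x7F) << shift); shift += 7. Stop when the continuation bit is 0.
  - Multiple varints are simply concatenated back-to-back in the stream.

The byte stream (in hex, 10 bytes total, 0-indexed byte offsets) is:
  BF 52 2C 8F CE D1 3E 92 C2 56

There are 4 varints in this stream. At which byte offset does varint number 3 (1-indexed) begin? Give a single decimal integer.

  byte[0]=0xBF cont=1 payload=0x3F=63: acc |= 63<<0 -> acc=63 shift=7
  byte[1]=0x52 cont=0 payload=0x52=82: acc |= 82<<7 -> acc=10559 shift=14 [end]
Varint 1: bytes[0:2] = BF 52 -> value 10559 (2 byte(s))
  byte[2]=0x2C cont=0 payload=0x2C=44: acc |= 44<<0 -> acc=44 shift=7 [end]
Varint 2: bytes[2:3] = 2C -> value 44 (1 byte(s))
  byte[3]=0x8F cont=1 payload=0x0F=15: acc |= 15<<0 -> acc=15 shift=7
  byte[4]=0xCE cont=1 payload=0x4E=78: acc |= 78<<7 -> acc=9999 shift=14
  byte[5]=0xD1 cont=1 payload=0x51=81: acc |= 81<<14 -> acc=1337103 shift=21
  byte[6]=0x3E cont=0 payload=0x3E=62: acc |= 62<<21 -> acc=131360527 shift=28 [end]
Varint 3: bytes[3:7] = 8F CE D1 3E -> value 131360527 (4 byte(s))
  byte[7]=0x92 cont=1 payload=0x12=18: acc |= 18<<0 -> acc=18 shift=7
  byte[8]=0xC2 cont=1 payload=0x42=66: acc |= 66<<7 -> acc=8466 shift=14
  byte[9]=0x56 cont=0 payload=0x56=86: acc |= 86<<14 -> acc=1417490 shift=21 [end]
Varint 4: bytes[7:10] = 92 C2 56 -> value 1417490 (3 byte(s))

Answer: 3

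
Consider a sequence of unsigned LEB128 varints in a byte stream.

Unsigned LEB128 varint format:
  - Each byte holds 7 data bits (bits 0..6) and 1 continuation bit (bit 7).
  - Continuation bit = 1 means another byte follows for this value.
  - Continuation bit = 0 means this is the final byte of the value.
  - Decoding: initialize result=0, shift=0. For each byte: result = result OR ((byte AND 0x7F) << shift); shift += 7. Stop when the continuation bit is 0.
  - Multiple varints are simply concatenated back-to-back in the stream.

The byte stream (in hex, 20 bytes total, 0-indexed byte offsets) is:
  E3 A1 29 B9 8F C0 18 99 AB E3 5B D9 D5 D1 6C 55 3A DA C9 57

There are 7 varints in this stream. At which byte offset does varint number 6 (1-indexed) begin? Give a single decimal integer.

Answer: 16

Derivation:
  byte[0]=0xE3 cont=1 payload=0x63=99: acc |= 99<<0 -> acc=99 shift=7
  byte[1]=0xA1 cont=1 payload=0x21=33: acc |= 33<<7 -> acc=4323 shift=14
  byte[2]=0x29 cont=0 payload=0x29=41: acc |= 41<<14 -> acc=676067 shift=21 [end]
Varint 1: bytes[0:3] = E3 A1 29 -> value 676067 (3 byte(s))
  byte[3]=0xB9 cont=1 payload=0x39=57: acc |= 57<<0 -> acc=57 shift=7
  byte[4]=0x8F cont=1 payload=0x0F=15: acc |= 15<<7 -> acc=1977 shift=14
  byte[5]=0xC0 cont=1 payload=0x40=64: acc |= 64<<14 -> acc=1050553 shift=21
  byte[6]=0x18 cont=0 payload=0x18=24: acc |= 24<<21 -> acc=51382201 shift=28 [end]
Varint 2: bytes[3:7] = B9 8F C0 18 -> value 51382201 (4 byte(s))
  byte[7]=0x99 cont=1 payload=0x19=25: acc |= 25<<0 -> acc=25 shift=7
  byte[8]=0xAB cont=1 payload=0x2B=43: acc |= 43<<7 -> acc=5529 shift=14
  byte[9]=0xE3 cont=1 payload=0x63=99: acc |= 99<<14 -> acc=1627545 shift=21
  byte[10]=0x5B cont=0 payload=0x5B=91: acc |= 91<<21 -> acc=192468377 shift=28 [end]
Varint 3: bytes[7:11] = 99 AB E3 5B -> value 192468377 (4 byte(s))
  byte[11]=0xD9 cont=1 payload=0x59=89: acc |= 89<<0 -> acc=89 shift=7
  byte[12]=0xD5 cont=1 payload=0x55=85: acc |= 85<<7 -> acc=10969 shift=14
  byte[13]=0xD1 cont=1 payload=0x51=81: acc |= 81<<14 -> acc=1338073 shift=21
  byte[14]=0x6C cont=0 payload=0x6C=108: acc |= 108<<21 -> acc=227830489 shift=28 [end]
Varint 4: bytes[11:15] = D9 D5 D1 6C -> value 227830489 (4 byte(s))
  byte[15]=0x55 cont=0 payload=0x55=85: acc |= 85<<0 -> acc=85 shift=7 [end]
Varint 5: bytes[15:16] = 55 -> value 85 (1 byte(s))
  byte[16]=0x3A cont=0 payload=0x3A=58: acc |= 58<<0 -> acc=58 shift=7 [end]
Varint 6: bytes[16:17] = 3A -> value 58 (1 byte(s))
  byte[17]=0xDA cont=1 payload=0x5A=90: acc |= 90<<0 -> acc=90 shift=7
  byte[18]=0xC9 cont=1 payload=0x49=73: acc |= 73<<7 -> acc=9434 shift=14
  byte[19]=0x57 cont=0 payload=0x57=87: acc |= 87<<14 -> acc=1434842 shift=21 [end]
Varint 7: bytes[17:20] = DA C9 57 -> value 1434842 (3 byte(s))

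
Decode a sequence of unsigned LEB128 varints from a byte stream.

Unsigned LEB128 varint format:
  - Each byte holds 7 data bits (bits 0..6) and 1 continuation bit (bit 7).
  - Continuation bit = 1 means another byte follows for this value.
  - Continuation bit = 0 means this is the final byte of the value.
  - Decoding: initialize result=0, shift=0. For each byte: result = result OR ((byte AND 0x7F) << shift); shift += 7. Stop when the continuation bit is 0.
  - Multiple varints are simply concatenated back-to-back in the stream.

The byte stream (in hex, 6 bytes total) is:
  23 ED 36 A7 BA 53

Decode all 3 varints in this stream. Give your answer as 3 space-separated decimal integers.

  byte[0]=0x23 cont=0 payload=0x23=35: acc |= 35<<0 -> acc=35 shift=7 [end]
Varint 1: bytes[0:1] = 23 -> value 35 (1 byte(s))
  byte[1]=0xED cont=1 payload=0x6D=109: acc |= 109<<0 -> acc=109 shift=7
  byte[2]=0x36 cont=0 payload=0x36=54: acc |= 54<<7 -> acc=7021 shift=14 [end]
Varint 2: bytes[1:3] = ED 36 -> value 7021 (2 byte(s))
  byte[3]=0xA7 cont=1 payload=0x27=39: acc |= 39<<0 -> acc=39 shift=7
  byte[4]=0xBA cont=1 payload=0x3A=58: acc |= 58<<7 -> acc=7463 shift=14
  byte[5]=0x53 cont=0 payload=0x53=83: acc |= 83<<14 -> acc=1367335 shift=21 [end]
Varint 3: bytes[3:6] = A7 BA 53 -> value 1367335 (3 byte(s))

Answer: 35 7021 1367335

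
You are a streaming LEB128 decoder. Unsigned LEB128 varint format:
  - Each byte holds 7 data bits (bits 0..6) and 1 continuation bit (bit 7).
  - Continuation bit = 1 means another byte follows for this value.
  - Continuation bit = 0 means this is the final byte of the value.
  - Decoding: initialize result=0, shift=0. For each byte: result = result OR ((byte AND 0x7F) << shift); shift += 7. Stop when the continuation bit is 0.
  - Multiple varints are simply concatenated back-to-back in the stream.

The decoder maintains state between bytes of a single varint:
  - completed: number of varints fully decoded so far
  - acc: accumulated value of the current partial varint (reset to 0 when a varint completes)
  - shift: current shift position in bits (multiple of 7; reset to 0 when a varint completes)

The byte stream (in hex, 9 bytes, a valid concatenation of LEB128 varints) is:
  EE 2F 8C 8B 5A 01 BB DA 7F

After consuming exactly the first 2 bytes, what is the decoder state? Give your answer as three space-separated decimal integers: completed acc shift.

byte[0]=0xEE cont=1 payload=0x6E: acc |= 110<<0 -> completed=0 acc=110 shift=7
byte[1]=0x2F cont=0 payload=0x2F: varint #1 complete (value=6126); reset -> completed=1 acc=0 shift=0

Answer: 1 0 0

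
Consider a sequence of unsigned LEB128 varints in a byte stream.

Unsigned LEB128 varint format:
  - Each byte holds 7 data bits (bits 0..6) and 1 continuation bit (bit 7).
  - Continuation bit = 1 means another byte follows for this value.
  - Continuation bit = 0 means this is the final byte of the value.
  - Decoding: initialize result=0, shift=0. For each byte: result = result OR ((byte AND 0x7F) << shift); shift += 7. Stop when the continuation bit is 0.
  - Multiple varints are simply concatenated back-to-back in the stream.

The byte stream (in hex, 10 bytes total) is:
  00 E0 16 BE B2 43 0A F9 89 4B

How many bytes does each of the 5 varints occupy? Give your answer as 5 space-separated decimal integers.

Answer: 1 2 3 1 3

Derivation:
  byte[0]=0x00 cont=0 payload=0x00=0: acc |= 0<<0 -> acc=0 shift=7 [end]
Varint 1: bytes[0:1] = 00 -> value 0 (1 byte(s))
  byte[1]=0xE0 cont=1 payload=0x60=96: acc |= 96<<0 -> acc=96 shift=7
  byte[2]=0x16 cont=0 payload=0x16=22: acc |= 22<<7 -> acc=2912 shift=14 [end]
Varint 2: bytes[1:3] = E0 16 -> value 2912 (2 byte(s))
  byte[3]=0xBE cont=1 payload=0x3E=62: acc |= 62<<0 -> acc=62 shift=7
  byte[4]=0xB2 cont=1 payload=0x32=50: acc |= 50<<7 -> acc=6462 shift=14
  byte[5]=0x43 cont=0 payload=0x43=67: acc |= 67<<14 -> acc=1104190 shift=21 [end]
Varint 3: bytes[3:6] = BE B2 43 -> value 1104190 (3 byte(s))
  byte[6]=0x0A cont=0 payload=0x0A=10: acc |= 10<<0 -> acc=10 shift=7 [end]
Varint 4: bytes[6:7] = 0A -> value 10 (1 byte(s))
  byte[7]=0xF9 cont=1 payload=0x79=121: acc |= 121<<0 -> acc=121 shift=7
  byte[8]=0x89 cont=1 payload=0x09=9: acc |= 9<<7 -> acc=1273 shift=14
  byte[9]=0x4B cont=0 payload=0x4B=75: acc |= 75<<14 -> acc=1230073 shift=21 [end]
Varint 5: bytes[7:10] = F9 89 4B -> value 1230073 (3 byte(s))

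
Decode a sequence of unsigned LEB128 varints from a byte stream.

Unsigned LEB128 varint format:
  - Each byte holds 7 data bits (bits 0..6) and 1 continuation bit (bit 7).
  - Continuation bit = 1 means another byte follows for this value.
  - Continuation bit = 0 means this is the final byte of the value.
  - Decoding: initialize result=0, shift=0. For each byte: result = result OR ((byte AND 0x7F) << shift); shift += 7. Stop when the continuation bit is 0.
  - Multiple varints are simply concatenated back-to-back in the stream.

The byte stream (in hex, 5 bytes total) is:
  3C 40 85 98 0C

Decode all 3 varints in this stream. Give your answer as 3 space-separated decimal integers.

  byte[0]=0x3C cont=0 payload=0x3C=60: acc |= 60<<0 -> acc=60 shift=7 [end]
Varint 1: bytes[0:1] = 3C -> value 60 (1 byte(s))
  byte[1]=0x40 cont=0 payload=0x40=64: acc |= 64<<0 -> acc=64 shift=7 [end]
Varint 2: bytes[1:2] = 40 -> value 64 (1 byte(s))
  byte[2]=0x85 cont=1 payload=0x05=5: acc |= 5<<0 -> acc=5 shift=7
  byte[3]=0x98 cont=1 payload=0x18=24: acc |= 24<<7 -> acc=3077 shift=14
  byte[4]=0x0C cont=0 payload=0x0C=12: acc |= 12<<14 -> acc=199685 shift=21 [end]
Varint 3: bytes[2:5] = 85 98 0C -> value 199685 (3 byte(s))

Answer: 60 64 199685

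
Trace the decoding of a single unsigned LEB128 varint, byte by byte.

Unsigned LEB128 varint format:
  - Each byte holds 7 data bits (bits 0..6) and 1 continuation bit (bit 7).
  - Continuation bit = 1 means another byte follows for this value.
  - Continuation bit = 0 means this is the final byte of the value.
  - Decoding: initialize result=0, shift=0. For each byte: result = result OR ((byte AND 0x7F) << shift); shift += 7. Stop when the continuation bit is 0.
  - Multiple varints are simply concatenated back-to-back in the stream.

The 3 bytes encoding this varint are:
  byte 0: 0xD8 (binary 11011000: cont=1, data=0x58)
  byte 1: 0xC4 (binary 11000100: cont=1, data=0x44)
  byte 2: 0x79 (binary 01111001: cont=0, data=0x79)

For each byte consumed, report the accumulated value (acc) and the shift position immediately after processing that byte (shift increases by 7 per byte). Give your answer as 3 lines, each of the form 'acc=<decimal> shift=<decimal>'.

byte 0=0xD8: payload=0x58=88, contrib = 88<<0 = 88; acc -> 88, shift -> 7
byte 1=0xC4: payload=0x44=68, contrib = 68<<7 = 8704; acc -> 8792, shift -> 14
byte 2=0x79: payload=0x79=121, contrib = 121<<14 = 1982464; acc -> 1991256, shift -> 21

Answer: acc=88 shift=7
acc=8792 shift=14
acc=1991256 shift=21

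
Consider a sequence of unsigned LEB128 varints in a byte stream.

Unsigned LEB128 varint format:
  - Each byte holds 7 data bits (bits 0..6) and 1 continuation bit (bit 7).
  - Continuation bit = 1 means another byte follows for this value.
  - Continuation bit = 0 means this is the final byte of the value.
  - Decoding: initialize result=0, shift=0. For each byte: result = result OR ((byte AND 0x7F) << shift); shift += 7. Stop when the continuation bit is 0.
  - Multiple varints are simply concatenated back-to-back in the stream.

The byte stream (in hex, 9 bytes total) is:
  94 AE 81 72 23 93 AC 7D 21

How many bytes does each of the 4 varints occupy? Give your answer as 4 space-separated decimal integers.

  byte[0]=0x94 cont=1 payload=0x14=20: acc |= 20<<0 -> acc=20 shift=7
  byte[1]=0xAE cont=1 payload=0x2E=46: acc |= 46<<7 -> acc=5908 shift=14
  byte[2]=0x81 cont=1 payload=0x01=1: acc |= 1<<14 -> acc=22292 shift=21
  byte[3]=0x72 cont=0 payload=0x72=114: acc |= 114<<21 -> acc=239097620 shift=28 [end]
Varint 1: bytes[0:4] = 94 AE 81 72 -> value 239097620 (4 byte(s))
  byte[4]=0x23 cont=0 payload=0x23=35: acc |= 35<<0 -> acc=35 shift=7 [end]
Varint 2: bytes[4:5] = 23 -> value 35 (1 byte(s))
  byte[5]=0x93 cont=1 payload=0x13=19: acc |= 19<<0 -> acc=19 shift=7
  byte[6]=0xAC cont=1 payload=0x2C=44: acc |= 44<<7 -> acc=5651 shift=14
  byte[7]=0x7D cont=0 payload=0x7D=125: acc |= 125<<14 -> acc=2053651 shift=21 [end]
Varint 3: bytes[5:8] = 93 AC 7D -> value 2053651 (3 byte(s))
  byte[8]=0x21 cont=0 payload=0x21=33: acc |= 33<<0 -> acc=33 shift=7 [end]
Varint 4: bytes[8:9] = 21 -> value 33 (1 byte(s))

Answer: 4 1 3 1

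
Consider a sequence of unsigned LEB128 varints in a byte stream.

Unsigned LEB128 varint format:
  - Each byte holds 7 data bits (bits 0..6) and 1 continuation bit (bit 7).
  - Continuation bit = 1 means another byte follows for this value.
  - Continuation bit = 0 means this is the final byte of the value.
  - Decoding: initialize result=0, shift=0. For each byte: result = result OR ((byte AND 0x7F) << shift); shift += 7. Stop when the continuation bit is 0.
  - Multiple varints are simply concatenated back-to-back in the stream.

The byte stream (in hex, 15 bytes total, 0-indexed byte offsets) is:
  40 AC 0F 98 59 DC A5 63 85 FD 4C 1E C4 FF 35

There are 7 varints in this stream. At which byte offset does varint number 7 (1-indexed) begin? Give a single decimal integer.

  byte[0]=0x40 cont=0 payload=0x40=64: acc |= 64<<0 -> acc=64 shift=7 [end]
Varint 1: bytes[0:1] = 40 -> value 64 (1 byte(s))
  byte[1]=0xAC cont=1 payload=0x2C=44: acc |= 44<<0 -> acc=44 shift=7
  byte[2]=0x0F cont=0 payload=0x0F=15: acc |= 15<<7 -> acc=1964 shift=14 [end]
Varint 2: bytes[1:3] = AC 0F -> value 1964 (2 byte(s))
  byte[3]=0x98 cont=1 payload=0x18=24: acc |= 24<<0 -> acc=24 shift=7
  byte[4]=0x59 cont=0 payload=0x59=89: acc |= 89<<7 -> acc=11416 shift=14 [end]
Varint 3: bytes[3:5] = 98 59 -> value 11416 (2 byte(s))
  byte[5]=0xDC cont=1 payload=0x5C=92: acc |= 92<<0 -> acc=92 shift=7
  byte[6]=0xA5 cont=1 payload=0x25=37: acc |= 37<<7 -> acc=4828 shift=14
  byte[7]=0x63 cont=0 payload=0x63=99: acc |= 99<<14 -> acc=1626844 shift=21 [end]
Varint 4: bytes[5:8] = DC A5 63 -> value 1626844 (3 byte(s))
  byte[8]=0x85 cont=1 payload=0x05=5: acc |= 5<<0 -> acc=5 shift=7
  byte[9]=0xFD cont=1 payload=0x7D=125: acc |= 125<<7 -> acc=16005 shift=14
  byte[10]=0x4C cont=0 payload=0x4C=76: acc |= 76<<14 -> acc=1261189 shift=21 [end]
Varint 5: bytes[8:11] = 85 FD 4C -> value 1261189 (3 byte(s))
  byte[11]=0x1E cont=0 payload=0x1E=30: acc |= 30<<0 -> acc=30 shift=7 [end]
Varint 6: bytes[11:12] = 1E -> value 30 (1 byte(s))
  byte[12]=0xC4 cont=1 payload=0x44=68: acc |= 68<<0 -> acc=68 shift=7
  byte[13]=0xFF cont=1 payload=0x7F=127: acc |= 127<<7 -> acc=16324 shift=14
  byte[14]=0x35 cont=0 payload=0x35=53: acc |= 53<<14 -> acc=884676 shift=21 [end]
Varint 7: bytes[12:15] = C4 FF 35 -> value 884676 (3 byte(s))

Answer: 12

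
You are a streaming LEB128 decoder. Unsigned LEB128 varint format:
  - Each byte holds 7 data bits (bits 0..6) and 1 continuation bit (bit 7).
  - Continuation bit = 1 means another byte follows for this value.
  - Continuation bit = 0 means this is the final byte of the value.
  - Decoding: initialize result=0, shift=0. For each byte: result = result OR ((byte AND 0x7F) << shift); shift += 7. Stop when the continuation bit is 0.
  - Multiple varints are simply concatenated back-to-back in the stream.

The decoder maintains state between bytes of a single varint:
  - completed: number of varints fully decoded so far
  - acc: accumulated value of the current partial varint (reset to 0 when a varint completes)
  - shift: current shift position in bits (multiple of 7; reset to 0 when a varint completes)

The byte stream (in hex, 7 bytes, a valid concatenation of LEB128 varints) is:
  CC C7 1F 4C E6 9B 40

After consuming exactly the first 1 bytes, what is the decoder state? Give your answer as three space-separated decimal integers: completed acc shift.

Answer: 0 76 7

Derivation:
byte[0]=0xCC cont=1 payload=0x4C: acc |= 76<<0 -> completed=0 acc=76 shift=7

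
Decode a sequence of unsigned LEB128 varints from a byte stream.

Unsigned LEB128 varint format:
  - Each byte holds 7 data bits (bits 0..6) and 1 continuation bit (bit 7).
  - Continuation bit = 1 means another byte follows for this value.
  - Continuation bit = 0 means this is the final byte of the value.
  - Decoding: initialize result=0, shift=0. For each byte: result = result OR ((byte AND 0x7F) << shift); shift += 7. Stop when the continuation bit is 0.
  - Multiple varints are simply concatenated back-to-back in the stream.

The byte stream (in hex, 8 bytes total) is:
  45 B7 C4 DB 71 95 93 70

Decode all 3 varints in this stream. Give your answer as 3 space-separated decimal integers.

  byte[0]=0x45 cont=0 payload=0x45=69: acc |= 69<<0 -> acc=69 shift=7 [end]
Varint 1: bytes[0:1] = 45 -> value 69 (1 byte(s))
  byte[1]=0xB7 cont=1 payload=0x37=55: acc |= 55<<0 -> acc=55 shift=7
  byte[2]=0xC4 cont=1 payload=0x44=68: acc |= 68<<7 -> acc=8759 shift=14
  byte[3]=0xDB cont=1 payload=0x5B=91: acc |= 91<<14 -> acc=1499703 shift=21
  byte[4]=0x71 cont=0 payload=0x71=113: acc |= 113<<21 -> acc=238477879 shift=28 [end]
Varint 2: bytes[1:5] = B7 C4 DB 71 -> value 238477879 (4 byte(s))
  byte[5]=0x95 cont=1 payload=0x15=21: acc |= 21<<0 -> acc=21 shift=7
  byte[6]=0x93 cont=1 payload=0x13=19: acc |= 19<<7 -> acc=2453 shift=14
  byte[7]=0x70 cont=0 payload=0x70=112: acc |= 112<<14 -> acc=1837461 shift=21 [end]
Varint 3: bytes[5:8] = 95 93 70 -> value 1837461 (3 byte(s))

Answer: 69 238477879 1837461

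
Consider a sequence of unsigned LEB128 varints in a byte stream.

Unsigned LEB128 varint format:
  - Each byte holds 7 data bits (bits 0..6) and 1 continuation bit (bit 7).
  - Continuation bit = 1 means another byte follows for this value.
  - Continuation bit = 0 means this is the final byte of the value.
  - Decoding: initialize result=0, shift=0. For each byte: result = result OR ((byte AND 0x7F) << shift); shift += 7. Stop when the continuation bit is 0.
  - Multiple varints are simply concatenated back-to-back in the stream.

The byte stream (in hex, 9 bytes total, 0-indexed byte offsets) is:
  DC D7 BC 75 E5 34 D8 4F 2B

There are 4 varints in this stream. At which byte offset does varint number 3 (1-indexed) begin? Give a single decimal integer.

Answer: 6

Derivation:
  byte[0]=0xDC cont=1 payload=0x5C=92: acc |= 92<<0 -> acc=92 shift=7
  byte[1]=0xD7 cont=1 payload=0x57=87: acc |= 87<<7 -> acc=11228 shift=14
  byte[2]=0xBC cont=1 payload=0x3C=60: acc |= 60<<14 -> acc=994268 shift=21
  byte[3]=0x75 cont=0 payload=0x75=117: acc |= 117<<21 -> acc=246361052 shift=28 [end]
Varint 1: bytes[0:4] = DC D7 BC 75 -> value 246361052 (4 byte(s))
  byte[4]=0xE5 cont=1 payload=0x65=101: acc |= 101<<0 -> acc=101 shift=7
  byte[5]=0x34 cont=0 payload=0x34=52: acc |= 52<<7 -> acc=6757 shift=14 [end]
Varint 2: bytes[4:6] = E5 34 -> value 6757 (2 byte(s))
  byte[6]=0xD8 cont=1 payload=0x58=88: acc |= 88<<0 -> acc=88 shift=7
  byte[7]=0x4F cont=0 payload=0x4F=79: acc |= 79<<7 -> acc=10200 shift=14 [end]
Varint 3: bytes[6:8] = D8 4F -> value 10200 (2 byte(s))
  byte[8]=0x2B cont=0 payload=0x2B=43: acc |= 43<<0 -> acc=43 shift=7 [end]
Varint 4: bytes[8:9] = 2B -> value 43 (1 byte(s))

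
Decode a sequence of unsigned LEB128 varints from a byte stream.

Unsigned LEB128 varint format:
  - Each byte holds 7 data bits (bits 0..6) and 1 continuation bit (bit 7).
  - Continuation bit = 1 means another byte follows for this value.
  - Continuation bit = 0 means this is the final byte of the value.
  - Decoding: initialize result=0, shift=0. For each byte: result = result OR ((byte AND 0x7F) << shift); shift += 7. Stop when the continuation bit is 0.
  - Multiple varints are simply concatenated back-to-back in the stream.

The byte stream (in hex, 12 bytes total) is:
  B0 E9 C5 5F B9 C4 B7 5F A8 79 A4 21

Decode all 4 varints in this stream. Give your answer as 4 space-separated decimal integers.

Answer: 200373424 200139321 15528 4260

Derivation:
  byte[0]=0xB0 cont=1 payload=0x30=48: acc |= 48<<0 -> acc=48 shift=7
  byte[1]=0xE9 cont=1 payload=0x69=105: acc |= 105<<7 -> acc=13488 shift=14
  byte[2]=0xC5 cont=1 payload=0x45=69: acc |= 69<<14 -> acc=1143984 shift=21
  byte[3]=0x5F cont=0 payload=0x5F=95: acc |= 95<<21 -> acc=200373424 shift=28 [end]
Varint 1: bytes[0:4] = B0 E9 C5 5F -> value 200373424 (4 byte(s))
  byte[4]=0xB9 cont=1 payload=0x39=57: acc |= 57<<0 -> acc=57 shift=7
  byte[5]=0xC4 cont=1 payload=0x44=68: acc |= 68<<7 -> acc=8761 shift=14
  byte[6]=0xB7 cont=1 payload=0x37=55: acc |= 55<<14 -> acc=909881 shift=21
  byte[7]=0x5F cont=0 payload=0x5F=95: acc |= 95<<21 -> acc=200139321 shift=28 [end]
Varint 2: bytes[4:8] = B9 C4 B7 5F -> value 200139321 (4 byte(s))
  byte[8]=0xA8 cont=1 payload=0x28=40: acc |= 40<<0 -> acc=40 shift=7
  byte[9]=0x79 cont=0 payload=0x79=121: acc |= 121<<7 -> acc=15528 shift=14 [end]
Varint 3: bytes[8:10] = A8 79 -> value 15528 (2 byte(s))
  byte[10]=0xA4 cont=1 payload=0x24=36: acc |= 36<<0 -> acc=36 shift=7
  byte[11]=0x21 cont=0 payload=0x21=33: acc |= 33<<7 -> acc=4260 shift=14 [end]
Varint 4: bytes[10:12] = A4 21 -> value 4260 (2 byte(s))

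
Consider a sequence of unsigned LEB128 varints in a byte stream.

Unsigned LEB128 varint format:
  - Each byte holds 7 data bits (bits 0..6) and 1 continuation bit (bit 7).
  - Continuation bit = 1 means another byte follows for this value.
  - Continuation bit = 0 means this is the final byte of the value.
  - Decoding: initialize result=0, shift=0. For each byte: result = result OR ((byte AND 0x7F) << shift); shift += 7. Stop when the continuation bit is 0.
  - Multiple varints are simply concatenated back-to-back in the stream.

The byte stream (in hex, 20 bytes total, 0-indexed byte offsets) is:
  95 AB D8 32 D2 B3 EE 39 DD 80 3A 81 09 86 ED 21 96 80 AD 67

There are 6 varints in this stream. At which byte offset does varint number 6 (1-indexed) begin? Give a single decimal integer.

  byte[0]=0x95 cont=1 payload=0x15=21: acc |= 21<<0 -> acc=21 shift=7
  byte[1]=0xAB cont=1 payload=0x2B=43: acc |= 43<<7 -> acc=5525 shift=14
  byte[2]=0xD8 cont=1 payload=0x58=88: acc |= 88<<14 -> acc=1447317 shift=21
  byte[3]=0x32 cont=0 payload=0x32=50: acc |= 50<<21 -> acc=106304917 shift=28 [end]
Varint 1: bytes[0:4] = 95 AB D8 32 -> value 106304917 (4 byte(s))
  byte[4]=0xD2 cont=1 payload=0x52=82: acc |= 82<<0 -> acc=82 shift=7
  byte[5]=0xB3 cont=1 payload=0x33=51: acc |= 51<<7 -> acc=6610 shift=14
  byte[6]=0xEE cont=1 payload=0x6E=110: acc |= 110<<14 -> acc=1808850 shift=21
  byte[7]=0x39 cont=0 payload=0x39=57: acc |= 57<<21 -> acc=121346514 shift=28 [end]
Varint 2: bytes[4:8] = D2 B3 EE 39 -> value 121346514 (4 byte(s))
  byte[8]=0xDD cont=1 payload=0x5D=93: acc |= 93<<0 -> acc=93 shift=7
  byte[9]=0x80 cont=1 payload=0x00=0: acc |= 0<<7 -> acc=93 shift=14
  byte[10]=0x3A cont=0 payload=0x3A=58: acc |= 58<<14 -> acc=950365 shift=21 [end]
Varint 3: bytes[8:11] = DD 80 3A -> value 950365 (3 byte(s))
  byte[11]=0x81 cont=1 payload=0x01=1: acc |= 1<<0 -> acc=1 shift=7
  byte[12]=0x09 cont=0 payload=0x09=9: acc |= 9<<7 -> acc=1153 shift=14 [end]
Varint 4: bytes[11:13] = 81 09 -> value 1153 (2 byte(s))
  byte[13]=0x86 cont=1 payload=0x06=6: acc |= 6<<0 -> acc=6 shift=7
  byte[14]=0xED cont=1 payload=0x6D=109: acc |= 109<<7 -> acc=13958 shift=14
  byte[15]=0x21 cont=0 payload=0x21=33: acc |= 33<<14 -> acc=554630 shift=21 [end]
Varint 5: bytes[13:16] = 86 ED 21 -> value 554630 (3 byte(s))
  byte[16]=0x96 cont=1 payload=0x16=22: acc |= 22<<0 -> acc=22 shift=7
  byte[17]=0x80 cont=1 payload=0x00=0: acc |= 0<<7 -> acc=22 shift=14
  byte[18]=0xAD cont=1 payload=0x2D=45: acc |= 45<<14 -> acc=737302 shift=21
  byte[19]=0x67 cont=0 payload=0x67=103: acc |= 103<<21 -> acc=216743958 shift=28 [end]
Varint 6: bytes[16:20] = 96 80 AD 67 -> value 216743958 (4 byte(s))

Answer: 16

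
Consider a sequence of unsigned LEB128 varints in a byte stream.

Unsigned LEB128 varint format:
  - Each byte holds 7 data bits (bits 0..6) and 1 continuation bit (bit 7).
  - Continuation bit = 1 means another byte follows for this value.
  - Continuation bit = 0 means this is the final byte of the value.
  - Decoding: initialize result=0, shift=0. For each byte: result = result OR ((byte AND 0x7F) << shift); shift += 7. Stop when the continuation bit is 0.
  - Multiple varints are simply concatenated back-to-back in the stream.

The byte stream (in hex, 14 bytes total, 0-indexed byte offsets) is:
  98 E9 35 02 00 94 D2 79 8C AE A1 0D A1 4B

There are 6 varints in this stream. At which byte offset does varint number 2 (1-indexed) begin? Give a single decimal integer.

  byte[0]=0x98 cont=1 payload=0x18=24: acc |= 24<<0 -> acc=24 shift=7
  byte[1]=0xE9 cont=1 payload=0x69=105: acc |= 105<<7 -> acc=13464 shift=14
  byte[2]=0x35 cont=0 payload=0x35=53: acc |= 53<<14 -> acc=881816 shift=21 [end]
Varint 1: bytes[0:3] = 98 E9 35 -> value 881816 (3 byte(s))
  byte[3]=0x02 cont=0 payload=0x02=2: acc |= 2<<0 -> acc=2 shift=7 [end]
Varint 2: bytes[3:4] = 02 -> value 2 (1 byte(s))
  byte[4]=0x00 cont=0 payload=0x00=0: acc |= 0<<0 -> acc=0 shift=7 [end]
Varint 3: bytes[4:5] = 00 -> value 0 (1 byte(s))
  byte[5]=0x94 cont=1 payload=0x14=20: acc |= 20<<0 -> acc=20 shift=7
  byte[6]=0xD2 cont=1 payload=0x52=82: acc |= 82<<7 -> acc=10516 shift=14
  byte[7]=0x79 cont=0 payload=0x79=121: acc |= 121<<14 -> acc=1992980 shift=21 [end]
Varint 4: bytes[5:8] = 94 D2 79 -> value 1992980 (3 byte(s))
  byte[8]=0x8C cont=1 payload=0x0C=12: acc |= 12<<0 -> acc=12 shift=7
  byte[9]=0xAE cont=1 payload=0x2E=46: acc |= 46<<7 -> acc=5900 shift=14
  byte[10]=0xA1 cont=1 payload=0x21=33: acc |= 33<<14 -> acc=546572 shift=21
  byte[11]=0x0D cont=0 payload=0x0D=13: acc |= 13<<21 -> acc=27809548 shift=28 [end]
Varint 5: bytes[8:12] = 8C AE A1 0D -> value 27809548 (4 byte(s))
  byte[12]=0xA1 cont=1 payload=0x21=33: acc |= 33<<0 -> acc=33 shift=7
  byte[13]=0x4B cont=0 payload=0x4B=75: acc |= 75<<7 -> acc=9633 shift=14 [end]
Varint 6: bytes[12:14] = A1 4B -> value 9633 (2 byte(s))

Answer: 3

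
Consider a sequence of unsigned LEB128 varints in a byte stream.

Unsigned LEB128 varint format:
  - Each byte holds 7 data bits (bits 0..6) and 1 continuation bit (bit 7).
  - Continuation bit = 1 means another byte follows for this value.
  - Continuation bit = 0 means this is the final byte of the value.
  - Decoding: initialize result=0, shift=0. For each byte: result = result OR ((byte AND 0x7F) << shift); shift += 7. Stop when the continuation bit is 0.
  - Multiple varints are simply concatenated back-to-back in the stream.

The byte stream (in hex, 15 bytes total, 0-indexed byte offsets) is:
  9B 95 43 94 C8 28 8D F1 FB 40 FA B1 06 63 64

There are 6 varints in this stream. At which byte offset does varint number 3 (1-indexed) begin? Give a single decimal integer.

Answer: 6

Derivation:
  byte[0]=0x9B cont=1 payload=0x1B=27: acc |= 27<<0 -> acc=27 shift=7
  byte[1]=0x95 cont=1 payload=0x15=21: acc |= 21<<7 -> acc=2715 shift=14
  byte[2]=0x43 cont=0 payload=0x43=67: acc |= 67<<14 -> acc=1100443 shift=21 [end]
Varint 1: bytes[0:3] = 9B 95 43 -> value 1100443 (3 byte(s))
  byte[3]=0x94 cont=1 payload=0x14=20: acc |= 20<<0 -> acc=20 shift=7
  byte[4]=0xC8 cont=1 payload=0x48=72: acc |= 72<<7 -> acc=9236 shift=14
  byte[5]=0x28 cont=0 payload=0x28=40: acc |= 40<<14 -> acc=664596 shift=21 [end]
Varint 2: bytes[3:6] = 94 C8 28 -> value 664596 (3 byte(s))
  byte[6]=0x8D cont=1 payload=0x0D=13: acc |= 13<<0 -> acc=13 shift=7
  byte[7]=0xF1 cont=1 payload=0x71=113: acc |= 113<<7 -> acc=14477 shift=14
  byte[8]=0xFB cont=1 payload=0x7B=123: acc |= 123<<14 -> acc=2029709 shift=21
  byte[9]=0x40 cont=0 payload=0x40=64: acc |= 64<<21 -> acc=136247437 shift=28 [end]
Varint 3: bytes[6:10] = 8D F1 FB 40 -> value 136247437 (4 byte(s))
  byte[10]=0xFA cont=1 payload=0x7A=122: acc |= 122<<0 -> acc=122 shift=7
  byte[11]=0xB1 cont=1 payload=0x31=49: acc |= 49<<7 -> acc=6394 shift=14
  byte[12]=0x06 cont=0 payload=0x06=6: acc |= 6<<14 -> acc=104698 shift=21 [end]
Varint 4: bytes[10:13] = FA B1 06 -> value 104698 (3 byte(s))
  byte[13]=0x63 cont=0 payload=0x63=99: acc |= 99<<0 -> acc=99 shift=7 [end]
Varint 5: bytes[13:14] = 63 -> value 99 (1 byte(s))
  byte[14]=0x64 cont=0 payload=0x64=100: acc |= 100<<0 -> acc=100 shift=7 [end]
Varint 6: bytes[14:15] = 64 -> value 100 (1 byte(s))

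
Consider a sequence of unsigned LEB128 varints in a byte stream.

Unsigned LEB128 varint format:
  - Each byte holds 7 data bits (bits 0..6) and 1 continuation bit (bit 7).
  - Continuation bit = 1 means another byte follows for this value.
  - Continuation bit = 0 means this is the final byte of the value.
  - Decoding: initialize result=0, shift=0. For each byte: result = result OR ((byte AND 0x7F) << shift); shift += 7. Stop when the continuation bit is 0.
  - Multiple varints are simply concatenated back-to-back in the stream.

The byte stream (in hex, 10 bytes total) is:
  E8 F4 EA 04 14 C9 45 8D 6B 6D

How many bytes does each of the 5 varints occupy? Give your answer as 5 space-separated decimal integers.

Answer: 4 1 2 2 1

Derivation:
  byte[0]=0xE8 cont=1 payload=0x68=104: acc |= 104<<0 -> acc=104 shift=7
  byte[1]=0xF4 cont=1 payload=0x74=116: acc |= 116<<7 -> acc=14952 shift=14
  byte[2]=0xEA cont=1 payload=0x6A=106: acc |= 106<<14 -> acc=1751656 shift=21
  byte[3]=0x04 cont=0 payload=0x04=4: acc |= 4<<21 -> acc=10140264 shift=28 [end]
Varint 1: bytes[0:4] = E8 F4 EA 04 -> value 10140264 (4 byte(s))
  byte[4]=0x14 cont=0 payload=0x14=20: acc |= 20<<0 -> acc=20 shift=7 [end]
Varint 2: bytes[4:5] = 14 -> value 20 (1 byte(s))
  byte[5]=0xC9 cont=1 payload=0x49=73: acc |= 73<<0 -> acc=73 shift=7
  byte[6]=0x45 cont=0 payload=0x45=69: acc |= 69<<7 -> acc=8905 shift=14 [end]
Varint 3: bytes[5:7] = C9 45 -> value 8905 (2 byte(s))
  byte[7]=0x8D cont=1 payload=0x0D=13: acc |= 13<<0 -> acc=13 shift=7
  byte[8]=0x6B cont=0 payload=0x6B=107: acc |= 107<<7 -> acc=13709 shift=14 [end]
Varint 4: bytes[7:9] = 8D 6B -> value 13709 (2 byte(s))
  byte[9]=0x6D cont=0 payload=0x6D=109: acc |= 109<<0 -> acc=109 shift=7 [end]
Varint 5: bytes[9:10] = 6D -> value 109 (1 byte(s))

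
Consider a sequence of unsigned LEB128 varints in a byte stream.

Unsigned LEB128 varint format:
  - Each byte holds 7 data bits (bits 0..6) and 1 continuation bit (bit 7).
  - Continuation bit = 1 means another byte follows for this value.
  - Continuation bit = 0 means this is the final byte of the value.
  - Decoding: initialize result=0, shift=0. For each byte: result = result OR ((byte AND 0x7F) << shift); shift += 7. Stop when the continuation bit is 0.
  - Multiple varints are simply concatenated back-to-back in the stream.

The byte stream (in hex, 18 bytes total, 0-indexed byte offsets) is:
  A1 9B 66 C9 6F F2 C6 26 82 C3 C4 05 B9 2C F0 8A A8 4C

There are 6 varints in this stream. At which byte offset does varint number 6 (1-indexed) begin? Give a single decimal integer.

Answer: 14

Derivation:
  byte[0]=0xA1 cont=1 payload=0x21=33: acc |= 33<<0 -> acc=33 shift=7
  byte[1]=0x9B cont=1 payload=0x1B=27: acc |= 27<<7 -> acc=3489 shift=14
  byte[2]=0x66 cont=0 payload=0x66=102: acc |= 102<<14 -> acc=1674657 shift=21 [end]
Varint 1: bytes[0:3] = A1 9B 66 -> value 1674657 (3 byte(s))
  byte[3]=0xC9 cont=1 payload=0x49=73: acc |= 73<<0 -> acc=73 shift=7
  byte[4]=0x6F cont=0 payload=0x6F=111: acc |= 111<<7 -> acc=14281 shift=14 [end]
Varint 2: bytes[3:5] = C9 6F -> value 14281 (2 byte(s))
  byte[5]=0xF2 cont=1 payload=0x72=114: acc |= 114<<0 -> acc=114 shift=7
  byte[6]=0xC6 cont=1 payload=0x46=70: acc |= 70<<7 -> acc=9074 shift=14
  byte[7]=0x26 cont=0 payload=0x26=38: acc |= 38<<14 -> acc=631666 shift=21 [end]
Varint 3: bytes[5:8] = F2 C6 26 -> value 631666 (3 byte(s))
  byte[8]=0x82 cont=1 payload=0x02=2: acc |= 2<<0 -> acc=2 shift=7
  byte[9]=0xC3 cont=1 payload=0x43=67: acc |= 67<<7 -> acc=8578 shift=14
  byte[10]=0xC4 cont=1 payload=0x44=68: acc |= 68<<14 -> acc=1122690 shift=21
  byte[11]=0x05 cont=0 payload=0x05=5: acc |= 5<<21 -> acc=11608450 shift=28 [end]
Varint 4: bytes[8:12] = 82 C3 C4 05 -> value 11608450 (4 byte(s))
  byte[12]=0xB9 cont=1 payload=0x39=57: acc |= 57<<0 -> acc=57 shift=7
  byte[13]=0x2C cont=0 payload=0x2C=44: acc |= 44<<7 -> acc=5689 shift=14 [end]
Varint 5: bytes[12:14] = B9 2C -> value 5689 (2 byte(s))
  byte[14]=0xF0 cont=1 payload=0x70=112: acc |= 112<<0 -> acc=112 shift=7
  byte[15]=0x8A cont=1 payload=0x0A=10: acc |= 10<<7 -> acc=1392 shift=14
  byte[16]=0xA8 cont=1 payload=0x28=40: acc |= 40<<14 -> acc=656752 shift=21
  byte[17]=0x4C cont=0 payload=0x4C=76: acc |= 76<<21 -> acc=160040304 shift=28 [end]
Varint 6: bytes[14:18] = F0 8A A8 4C -> value 160040304 (4 byte(s))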